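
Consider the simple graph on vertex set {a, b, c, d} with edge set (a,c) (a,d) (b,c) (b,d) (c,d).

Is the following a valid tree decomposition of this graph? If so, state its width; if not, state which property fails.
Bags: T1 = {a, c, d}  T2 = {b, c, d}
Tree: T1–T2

Yes; width 2.

Checking the three conditions: (i) the bags cover all of {a, b, c, d}; (ii) for each edge, some bag contains both endpoints; (iii) the bags containing any fixed vertex form a subtree. All hold, so the decomposition is valid with width 3 − 1 = 2.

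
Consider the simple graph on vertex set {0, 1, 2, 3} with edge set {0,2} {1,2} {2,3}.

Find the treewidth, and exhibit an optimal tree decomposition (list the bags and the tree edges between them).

Each bag holds 2 vertices, so the decomposition has width 1, which upper-bounds the treewidth. Since G has at least one edge (e.g. 2–1), it is not an edgeless graph, so tw(G) ≥ 1. Hence tw(G) = 1 exactly.

Treewidth 1.
Bags: B1 = {1, 2}  B2 = {0, 2}  B3 = {2, 3}
Tree: B1–B2, B1–B3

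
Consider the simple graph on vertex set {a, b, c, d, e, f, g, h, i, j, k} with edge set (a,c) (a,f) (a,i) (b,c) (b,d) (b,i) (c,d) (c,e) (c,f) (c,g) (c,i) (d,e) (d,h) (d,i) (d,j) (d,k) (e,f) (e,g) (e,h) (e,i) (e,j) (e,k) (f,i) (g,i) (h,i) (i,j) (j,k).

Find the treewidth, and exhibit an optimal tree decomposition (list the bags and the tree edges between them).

Treewidth 3.
Bags: B1 = {c, d, e, i}  B2 = {d, e, i, j}  B3 = {d, e, h, i}  B4 = {c, e, f, i}  B5 = {a, c, f, i}  B6 = {b, c, d, i}  B7 = {c, e, g, i}  B8 = {d, e, j, k}
Tree: B1–B2, B1–B3, B1–B4, B4–B5, B1–B6, B1–B7, B2–B8

Each bag holds 4 vertices, so the decomposition has width 3, which upper-bounds the treewidth. On the other hand G contains the 4-clique {d, e, j, k}. A clique must lie in a single bag of any decomposition, so no decomposition can have width below 3. Combining the bounds, tw(G) = 3.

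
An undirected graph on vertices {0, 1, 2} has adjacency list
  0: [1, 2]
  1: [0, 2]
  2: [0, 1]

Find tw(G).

2

A width-2 tree decomposition is:
Bags: B1 = {0, 1, 2}
Tree: (single bag)
A single bag containing all 3 vertices is trivially a valid decomposition of width 2. On the other hand G contains the 3-clique {0, 1, 2}. A clique must lie in a single bag of any decomposition, so no decomposition can have width below 2. Therefore the treewidth is 2.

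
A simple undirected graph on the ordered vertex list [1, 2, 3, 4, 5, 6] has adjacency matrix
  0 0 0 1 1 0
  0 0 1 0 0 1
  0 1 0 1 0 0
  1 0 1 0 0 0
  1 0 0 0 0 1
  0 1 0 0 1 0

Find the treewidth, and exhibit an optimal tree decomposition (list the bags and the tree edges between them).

Each bag holds 3 vertices, so the decomposition has width 2, which upper-bounds the treewidth. Since 5–6–2–3–4–1–5 is a cycle in G, G is not acyclic. Forests are exactly the graphs of treewidth ≤ 1, so tw(G) ≥ 2. Hence tw(G) = 2 exactly.

Treewidth 2.
One optimal decomposition is:
Bags: B1 = {2, 5, 6}  B2 = {2, 3, 5}  B3 = {3, 4, 5}  B4 = {1, 4, 5}
Tree: B1–B2, B2–B3, B3–B4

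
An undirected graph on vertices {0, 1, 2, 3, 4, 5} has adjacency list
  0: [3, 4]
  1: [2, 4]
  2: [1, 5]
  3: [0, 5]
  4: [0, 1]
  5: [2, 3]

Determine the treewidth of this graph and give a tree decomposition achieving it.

Every bag has size at most 3, so the width is 3 − 1 = 2 and tw(G) ≤ 2. The edges 2–5–3–0–4–1–2 form a cycle, so G is not a tree and its treewidth is at least 2. The upper and lower bounds meet at 2, so that is the treewidth.

Treewidth 2.
Bags: B1 = {2, 3, 5}  B2 = {0, 2, 3}  B3 = {0, 2, 4}  B4 = {1, 2, 4}
Tree: B1–B2, B2–B3, B3–B4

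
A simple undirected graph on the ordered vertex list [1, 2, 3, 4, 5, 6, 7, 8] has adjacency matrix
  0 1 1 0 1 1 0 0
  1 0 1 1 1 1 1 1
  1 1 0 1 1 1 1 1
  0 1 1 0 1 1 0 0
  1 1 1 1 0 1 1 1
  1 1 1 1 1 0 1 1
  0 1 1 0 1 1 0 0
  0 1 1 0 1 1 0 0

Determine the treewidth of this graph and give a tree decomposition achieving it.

Treewidth 4.
Bags: B1 = {2, 3, 5, 6, 7}  B2 = {2, 3, 4, 5, 6}  B3 = {1, 2, 3, 5, 6}  B4 = {2, 3, 5, 6, 8}
Tree: B1–B2, B2–B3, B2–B4

Every bag has size at most 5, so the width is 5 − 1 = 4 and tw(G) ≤ 4. For the lower bound, the 5 vertices {2, 3, 5, 6, 8} are pairwise adjacent, and any tree decomposition puts a clique entirely inside one bag — forcing width ≥ 4. Therefore the treewidth is 4.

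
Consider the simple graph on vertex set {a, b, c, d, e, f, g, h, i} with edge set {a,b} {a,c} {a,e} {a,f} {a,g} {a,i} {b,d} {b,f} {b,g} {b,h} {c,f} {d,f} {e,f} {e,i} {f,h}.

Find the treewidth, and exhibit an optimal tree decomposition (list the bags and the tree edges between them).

Treewidth 2.
Bags: B1 = {a, b, f}  B2 = {a, c, f}  B3 = {a, e, f}  B4 = {b, f, h}  B5 = {a, b, g}  B6 = {a, e, i}  B7 = {b, d, f}
Tree: B1–B2, B1–B3, B1–B4, B1–B5, B3–B6, B4–B7

The largest bag has 3 vertices, giving width 2; this decomposition certifies tw(G) ≤ 2. For the lower bound, the 3 vertices {a, b, g} are pairwise adjacent, and any tree decomposition puts a clique entirely inside one bag — forcing width ≥ 2. Hence tw(G) = 2 exactly.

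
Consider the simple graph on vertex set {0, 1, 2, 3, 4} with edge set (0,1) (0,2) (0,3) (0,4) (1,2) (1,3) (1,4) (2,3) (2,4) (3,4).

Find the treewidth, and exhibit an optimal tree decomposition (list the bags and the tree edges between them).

Treewidth 4.
One such decomposition:
Bags: B1 = {0, 1, 2, 3, 4}
Tree: (single bag)

With just one bag of size 5, the width is 5 − 1 = 4, so tw(G) ≤ 4. On the other hand G contains the 5-clique {0, 1, 2, 3, 4}. A clique must lie in a single bag of any decomposition, so no decomposition can have width below 4. Combining the bounds, tw(G) = 4.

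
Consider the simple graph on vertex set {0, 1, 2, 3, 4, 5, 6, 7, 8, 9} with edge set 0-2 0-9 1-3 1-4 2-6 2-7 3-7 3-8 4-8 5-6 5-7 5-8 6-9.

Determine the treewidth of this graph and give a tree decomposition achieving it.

Every bag has size at most 3, so the width is 3 − 1 = 2 and tw(G) ≤ 2. Since 1–4–8–3–1 is a cycle in G, G is not acyclic. Forests are exactly the graphs of treewidth ≤ 1, so tw(G) ≥ 2. Hence tw(G) = 2 exactly.

Treewidth 2.
One optimal decomposition is:
Bags: B1 = {1, 3, 4}  B2 = {3, 4, 8}  B3 = {3, 7, 8}  B4 = {5, 7, 8}  B5 = {2, 5, 7}  B6 = {2, 5, 6}  B7 = {0, 2, 6}  B8 = {0, 6, 9}
Tree: B1–B2, B2–B3, B3–B4, B4–B5, B5–B6, B6–B7, B7–B8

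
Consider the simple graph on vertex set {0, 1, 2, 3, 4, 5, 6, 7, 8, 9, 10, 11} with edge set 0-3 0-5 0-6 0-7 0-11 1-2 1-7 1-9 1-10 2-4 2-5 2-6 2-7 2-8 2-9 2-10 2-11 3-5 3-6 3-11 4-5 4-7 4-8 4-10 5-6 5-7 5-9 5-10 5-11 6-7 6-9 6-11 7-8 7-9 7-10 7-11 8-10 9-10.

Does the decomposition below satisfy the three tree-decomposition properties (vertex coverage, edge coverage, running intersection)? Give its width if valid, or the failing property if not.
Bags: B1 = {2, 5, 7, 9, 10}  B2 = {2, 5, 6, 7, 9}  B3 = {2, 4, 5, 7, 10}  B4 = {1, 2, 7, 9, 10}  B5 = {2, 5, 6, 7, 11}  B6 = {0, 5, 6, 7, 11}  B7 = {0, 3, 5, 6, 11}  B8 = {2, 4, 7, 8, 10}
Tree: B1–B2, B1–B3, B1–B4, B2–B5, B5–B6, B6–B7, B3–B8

Yes; width 4.

Vertex coverage: the bags together contain {0, 1, 2, 3, 4, 5, 6, 7, 8, 9, 10, 11}, the full vertex set. Edge coverage: each edge of G has both endpoints in at least one bag. Running intersection: for every vertex, the bags containing it form a connected subtree. All three properties hold, so this is a valid tree decomposition of width max|bag| − 1 = 4, and hence tw(G) ≤ 4.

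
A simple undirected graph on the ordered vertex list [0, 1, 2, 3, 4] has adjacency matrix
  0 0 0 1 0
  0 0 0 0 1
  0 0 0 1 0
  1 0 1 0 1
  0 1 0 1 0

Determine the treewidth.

1

A width-1 tree decomposition is:
Bags: B1 = {1, 4}  B2 = {3, 4}  B3 = {0, 3}  B4 = {2, 3}
Tree: B1–B2, B2–B3, B3–B4
Every bag has size at most 2, so the width is 2 − 1 = 1 and tw(G) ≤ 1. Since G has at least one edge (e.g. 1–4), it is not an edgeless graph, so tw(G) ≥ 1. Combining the bounds, tw(G) = 1.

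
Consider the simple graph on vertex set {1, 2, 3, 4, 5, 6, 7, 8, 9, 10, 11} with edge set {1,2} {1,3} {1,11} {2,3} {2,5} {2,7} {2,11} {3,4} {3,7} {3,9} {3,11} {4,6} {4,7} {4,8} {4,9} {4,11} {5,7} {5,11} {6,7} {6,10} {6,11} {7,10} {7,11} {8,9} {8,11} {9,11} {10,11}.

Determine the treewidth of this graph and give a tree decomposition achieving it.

The largest bag has 4 vertices, giving width 3; this decomposition certifies tw(G) ≤ 3. For the lower bound, the 4 vertices {4, 8, 9, 11} are pairwise adjacent, and any tree decomposition puts a clique entirely inside one bag — forcing width ≥ 3. The upper and lower bounds meet at 3, so that is the treewidth.

Treewidth 3.
One optimal decomposition is:
Bags: B1 = {2, 3, 7, 11}  B2 = {3, 4, 7, 11}  B3 = {1, 2, 3, 11}  B4 = {2, 5, 7, 11}  B5 = {4, 6, 7, 11}  B6 = {6, 7, 10, 11}  B7 = {3, 4, 9, 11}  B8 = {4, 8, 9, 11}
Tree: B1–B2, B1–B3, B1–B4, B2–B5, B5–B6, B2–B7, B7–B8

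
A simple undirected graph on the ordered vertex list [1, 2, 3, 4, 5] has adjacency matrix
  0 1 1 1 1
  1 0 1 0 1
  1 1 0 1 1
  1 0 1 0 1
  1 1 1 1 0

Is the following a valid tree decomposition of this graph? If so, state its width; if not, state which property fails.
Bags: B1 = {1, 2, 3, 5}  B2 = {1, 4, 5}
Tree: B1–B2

A tree decomposition must satisfy three properties: every vertex lies in some bag; for every edge, both endpoints lie together in some bag; and for every vertex, the bags containing it form a connected subtree. Here edge (3,4) lies in no bag, so the decomposition is invalid.

No — edge (3,4) lies in no bag.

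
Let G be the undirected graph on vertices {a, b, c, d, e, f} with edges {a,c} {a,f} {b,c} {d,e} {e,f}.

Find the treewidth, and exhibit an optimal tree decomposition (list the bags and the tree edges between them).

Every bag has size at most 2, so the width is 2 − 1 = 1 and tw(G) ≤ 1. G has an edge, so its treewidth is at least 1. Hence tw(G) = 1 exactly.

Treewidth 1.
One such decomposition:
Bags: B1 = {b, c}  B2 = {a, c}  B3 = {a, f}  B4 = {e, f}  B5 = {d, e}
Tree: B1–B2, B2–B3, B3–B4, B4–B5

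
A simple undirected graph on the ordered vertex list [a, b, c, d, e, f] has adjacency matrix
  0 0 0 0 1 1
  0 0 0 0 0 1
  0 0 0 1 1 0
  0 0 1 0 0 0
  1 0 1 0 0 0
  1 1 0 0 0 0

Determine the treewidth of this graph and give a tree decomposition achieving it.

Treewidth 1.
One such decomposition:
Bags: B1 = {b, f}  B2 = {a, f}  B3 = {a, e}  B4 = {c, e}  B5 = {c, d}
Tree: B1–B2, B2–B3, B3–B4, B4–B5

Each bag holds 2 vertices, so the decomposition has width 1, which upper-bounds the treewidth. Any graph with an edge has treewidth ≥ 1, and G has the edge b–f. Hence tw(G) = 1 exactly.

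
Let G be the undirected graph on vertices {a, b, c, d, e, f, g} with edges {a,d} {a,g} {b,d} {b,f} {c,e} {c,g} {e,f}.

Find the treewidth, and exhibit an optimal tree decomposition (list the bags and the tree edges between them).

Each bag holds 3 vertices, so the decomposition has width 2, which upper-bounds the treewidth. The edges b–d–a–g–c–e–f–b form a cycle, so G is not a tree and its treewidth is at least 2. The upper and lower bounds meet at 2, so that is the treewidth.

Treewidth 2.
Bags: B1 = {a, b, d}  B2 = {a, b, g}  B3 = {b, c, g}  B4 = {b, c, e}  B5 = {b, e, f}
Tree: B1–B2, B2–B3, B3–B4, B4–B5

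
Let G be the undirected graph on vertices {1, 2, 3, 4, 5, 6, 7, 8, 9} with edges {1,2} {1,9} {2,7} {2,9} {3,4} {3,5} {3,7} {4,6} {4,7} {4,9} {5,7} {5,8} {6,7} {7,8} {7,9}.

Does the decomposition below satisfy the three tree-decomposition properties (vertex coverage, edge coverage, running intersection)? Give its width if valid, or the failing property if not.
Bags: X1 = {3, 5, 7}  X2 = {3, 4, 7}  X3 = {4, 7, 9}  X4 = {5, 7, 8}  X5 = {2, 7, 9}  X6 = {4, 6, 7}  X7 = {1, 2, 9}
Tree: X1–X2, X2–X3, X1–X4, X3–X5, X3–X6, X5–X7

Vertex coverage: the bags together contain {1, 2, 3, 4, 5, 6, 7, 8, 9}, the full vertex set. Edge coverage: each edge of G has both endpoints in at least one bag. Running intersection: for every vertex, the bags containing it form a connected subtree. All three properties hold, so this is a valid tree decomposition of width max|bag| − 1 = 2, and hence tw(G) ≤ 2.

Yes; width 2.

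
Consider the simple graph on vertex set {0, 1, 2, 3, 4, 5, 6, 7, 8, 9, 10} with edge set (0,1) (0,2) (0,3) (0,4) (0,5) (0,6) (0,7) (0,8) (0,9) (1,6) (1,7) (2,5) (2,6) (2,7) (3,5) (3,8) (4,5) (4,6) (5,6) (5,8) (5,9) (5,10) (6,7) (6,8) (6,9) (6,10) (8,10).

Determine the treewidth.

A width-3 tree decomposition is:
Bags: B1 = {0, 3, 5, 8}  B2 = {0, 5, 6, 8}  B3 = {0, 4, 5, 6}  B4 = {0, 5, 6, 9}  B5 = {0, 2, 5, 6}  B6 = {0, 2, 6, 7}  B7 = {5, 6, 8, 10}  B8 = {0, 1, 6, 7}
Tree: B1–B2, B2–B3, B3–B4, B2–B5, B5–B6, B2–B7, B6–B8
Each bag holds 4 vertices, so the decomposition has width 3, which upper-bounds the treewidth. For the lower bound, the 4 vertices {0, 3, 5, 8} are pairwise adjacent, and any tree decomposition puts a clique entirely inside one bag — forcing width ≥ 3. Therefore the treewidth is 3.

3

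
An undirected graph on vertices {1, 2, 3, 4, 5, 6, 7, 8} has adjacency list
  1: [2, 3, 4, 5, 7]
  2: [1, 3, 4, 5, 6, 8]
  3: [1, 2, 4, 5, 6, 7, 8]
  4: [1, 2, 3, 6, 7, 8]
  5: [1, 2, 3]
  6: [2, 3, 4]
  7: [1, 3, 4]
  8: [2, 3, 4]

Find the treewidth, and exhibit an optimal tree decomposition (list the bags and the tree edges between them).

Treewidth 3.
One optimal decomposition is:
Bags: B1 = {2, 3, 4, 6}  B2 = {1, 2, 3, 4}  B3 = {1, 3, 4, 7}  B4 = {1, 2, 3, 5}  B5 = {2, 3, 4, 8}
Tree: B1–B2, B2–B3, B2–B4, B1–B5

The largest bag has 4 vertices, giving width 3; this decomposition certifies tw(G) ≤ 3. On the other hand G contains the 4-clique {2, 3, 4, 8}. A clique must lie in a single bag of any decomposition, so no decomposition can have width below 3. Combining the bounds, tw(G) = 3.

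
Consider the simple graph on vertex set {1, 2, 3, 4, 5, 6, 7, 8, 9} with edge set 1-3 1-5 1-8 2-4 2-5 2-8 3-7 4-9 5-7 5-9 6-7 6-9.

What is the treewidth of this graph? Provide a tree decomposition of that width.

Treewidth 3.
Bags: B1 = {2, 4, 8, 9}  B2 = {2, 5, 8, 9}  B3 = {1, 5, 8, 9}  B4 = {1, 5, 6, 9}  B5 = {1, 5, 6, 7}  B6 = {1, 3, 6, 7}
Tree: B1–B2, B2–B3, B3–B4, B4–B5, B5–B6

The largest bag has 4 vertices, giving width 3; this decomposition certifies tw(G) ≤ 3. For the lower bound: the 4 vertex sets {2,4,8}, {9}, {5}, {1,3,6,7} are disjoint, each induces a connected subgraph, and every pair is joined by at least one edge of G. Contracting each set to a single vertex therefore yields K_{4} as a minor, and since treewidth is minor-monotone, tw(G) ≥ tw(K_{4}) = 3. Hence tw(G) = 3 exactly.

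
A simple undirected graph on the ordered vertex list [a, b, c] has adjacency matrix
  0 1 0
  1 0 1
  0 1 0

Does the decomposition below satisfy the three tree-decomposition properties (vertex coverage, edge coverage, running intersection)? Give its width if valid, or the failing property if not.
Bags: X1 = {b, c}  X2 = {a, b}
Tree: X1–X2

Yes; width 1.

Checking the three conditions: (i) the bags cover all of {a, b, c}; (ii) for each edge, some bag contains both endpoints; (iii) the bags containing any fixed vertex form a subtree. All hold, so the decomposition is valid with width 2 − 1 = 1.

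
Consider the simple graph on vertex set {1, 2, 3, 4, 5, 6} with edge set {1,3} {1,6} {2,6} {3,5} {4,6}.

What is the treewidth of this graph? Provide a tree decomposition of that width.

The largest bag has 2 vertices, giving width 1; this decomposition certifies tw(G) ≤ 1. Since G has at least one edge (e.g. 1–6), it is not an edgeless graph, so tw(G) ≥ 1. Therefore the treewidth is 1.

Treewidth 1.
One optimal decomposition is:
Bags: B1 = {1, 6}  B2 = {4, 6}  B3 = {1, 3}  B4 = {2, 6}  B5 = {3, 5}
Tree: B1–B2, B1–B3, B1–B4, B3–B5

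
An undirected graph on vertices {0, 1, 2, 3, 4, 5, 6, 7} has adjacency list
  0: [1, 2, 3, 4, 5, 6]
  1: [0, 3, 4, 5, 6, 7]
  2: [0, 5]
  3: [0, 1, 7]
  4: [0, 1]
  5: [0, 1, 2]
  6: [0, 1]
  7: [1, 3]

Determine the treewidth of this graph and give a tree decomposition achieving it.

Each bag holds 3 vertices, so the decomposition has width 2, which upper-bounds the treewidth. For the lower bound, the 3 vertices {0, 1, 3} are pairwise adjacent, and any tree decomposition puts a clique entirely inside one bag — forcing width ≥ 2. Therefore the treewidth is 2.

Treewidth 2.
One such decomposition:
Bags: B1 = {0, 1, 5}  B2 = {0, 1, 3}  B3 = {1, 3, 7}  B4 = {0, 2, 5}  B5 = {0, 1, 6}  B6 = {0, 1, 4}
Tree: B1–B2, B2–B3, B1–B4, B2–B5, B5–B6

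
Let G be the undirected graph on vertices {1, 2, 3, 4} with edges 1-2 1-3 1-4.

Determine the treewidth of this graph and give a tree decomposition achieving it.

Treewidth 1.
Bags: B1 = {1, 3}  B2 = {1, 4}  B3 = {1, 2}
Tree: B1–B2, B1–B3

Each bag holds 2 vertices, so the decomposition has width 1, which upper-bounds the treewidth. Any graph with an edge has treewidth ≥ 1, and G has the edge 3–1. The upper and lower bounds meet at 1, so that is the treewidth.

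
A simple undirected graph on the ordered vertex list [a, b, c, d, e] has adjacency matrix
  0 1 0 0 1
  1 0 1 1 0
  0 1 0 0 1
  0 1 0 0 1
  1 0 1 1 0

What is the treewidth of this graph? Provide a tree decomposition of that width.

The largest bag has 3 vertices, giving width 2; this decomposition certifies tw(G) ≤ 2. For the lower bound, G contains the cycle b–c–e–a–b, so G is not a forest; only forests have treewidth ≤ 1, hence tw(G) ≥ 2. Combining the bounds, tw(G) = 2.

Treewidth 2.
Bags: B1 = {b, c, e}  B2 = {a, b, e}  B3 = {b, d, e}
Tree: B1–B2, B2–B3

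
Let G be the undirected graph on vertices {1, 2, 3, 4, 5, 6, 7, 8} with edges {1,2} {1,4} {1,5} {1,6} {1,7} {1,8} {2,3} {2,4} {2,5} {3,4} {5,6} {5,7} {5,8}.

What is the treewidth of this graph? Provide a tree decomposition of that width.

Treewidth 2.
Bags: B1 = {1, 5, 8}  B2 = {1, 5, 7}  B3 = {1, 5, 6}  B4 = {1, 2, 5}  B5 = {1, 2, 4}  B6 = {2, 3, 4}
Tree: B1–B2, B1–B3, B1–B4, B4–B5, B5–B6

Each bag holds 3 vertices, so the decomposition has width 2, which upper-bounds the treewidth. On the other hand G contains the 3-clique {1, 2, 4}. A clique must lie in a single bag of any decomposition, so no decomposition can have width below 2. The upper and lower bounds meet at 2, so that is the treewidth.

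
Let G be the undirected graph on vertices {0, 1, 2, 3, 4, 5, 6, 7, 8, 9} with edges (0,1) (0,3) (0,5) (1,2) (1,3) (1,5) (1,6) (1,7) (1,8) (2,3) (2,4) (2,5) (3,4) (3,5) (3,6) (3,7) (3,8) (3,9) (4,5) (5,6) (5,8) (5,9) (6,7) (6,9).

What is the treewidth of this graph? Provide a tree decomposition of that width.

Every bag has size at most 4, so the width is 4 − 1 = 3 and tw(G) ≤ 3. On the other hand G contains the 4-clique {0, 1, 3, 5}. A clique must lie in a single bag of any decomposition, so no decomposition can have width below 3. Combining the bounds, tw(G) = 3.

Treewidth 3.
Bags: B1 = {0, 1, 3, 5}  B2 = {1, 3, 5, 6}  B3 = {1, 3, 6, 7}  B4 = {1, 2, 3, 5}  B5 = {2, 3, 4, 5}  B6 = {1, 3, 5, 8}  B7 = {3, 5, 6, 9}
Tree: B1–B2, B2–B3, B2–B4, B4–B5, B1–B6, B2–B7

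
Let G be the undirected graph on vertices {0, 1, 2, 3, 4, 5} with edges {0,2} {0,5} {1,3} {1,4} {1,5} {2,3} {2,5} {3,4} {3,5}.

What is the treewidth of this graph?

2

A width-2 tree decomposition is:
Bags: B1 = {1, 3, 5}  B2 = {2, 3, 5}  B3 = {1, 3, 4}  B4 = {0, 2, 5}
Tree: B1–B2, B1–B3, B2–B4
Each bag holds 3 vertices, so the decomposition has width 2, which upper-bounds the treewidth. For the lower bound, the 3 vertices {0, 2, 5} are pairwise adjacent, and any tree decomposition puts a clique entirely inside one bag — forcing width ≥ 2. Combining the bounds, tw(G) = 2.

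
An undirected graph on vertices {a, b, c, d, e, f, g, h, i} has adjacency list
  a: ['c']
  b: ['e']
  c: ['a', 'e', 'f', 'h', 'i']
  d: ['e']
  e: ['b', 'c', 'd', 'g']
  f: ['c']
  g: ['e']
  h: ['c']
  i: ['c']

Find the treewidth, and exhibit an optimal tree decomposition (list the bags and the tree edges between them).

Every bag has size at most 2, so the width is 2 − 1 = 1 and tw(G) ≤ 1. Since G has at least one edge (e.g. b–e), it is not an edgeless graph, so tw(G) ≥ 1. Combining the bounds, tw(G) = 1.

Treewidth 1.
One such decomposition:
Bags: B1 = {b, e}  B2 = {c, e}  B3 = {c, i}  B4 = {c, f}  B5 = {e, g}  B6 = {a, c}  B7 = {d, e}  B8 = {c, h}
Tree: B1–B2, B2–B3, B2–B4, B2–B5, B3–B6, B2–B7, B4–B8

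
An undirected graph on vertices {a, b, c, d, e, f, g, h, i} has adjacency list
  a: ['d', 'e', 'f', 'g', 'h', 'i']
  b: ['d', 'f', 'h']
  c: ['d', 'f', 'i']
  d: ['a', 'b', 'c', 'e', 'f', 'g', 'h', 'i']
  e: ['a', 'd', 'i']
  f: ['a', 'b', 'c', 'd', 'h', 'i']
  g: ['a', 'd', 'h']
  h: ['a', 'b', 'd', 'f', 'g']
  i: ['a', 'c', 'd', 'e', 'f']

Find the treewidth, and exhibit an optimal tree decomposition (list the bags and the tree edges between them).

Every bag has size at most 4, so the width is 4 − 1 = 3 and tw(G) ≤ 3. For the lower bound, the 4 vertices {a, d, g, h} are pairwise adjacent, and any tree decomposition puts a clique entirely inside one bag — forcing width ≥ 3. The upper and lower bounds meet at 3, so that is the treewidth.

Treewidth 3.
Bags: B1 = {b, d, f, h}  B2 = {a, d, f, h}  B3 = {a, d, f, i}  B4 = {a, d, e, i}  B5 = {c, d, f, i}  B6 = {a, d, g, h}
Tree: B1–B2, B2–B3, B3–B4, B3–B5, B2–B6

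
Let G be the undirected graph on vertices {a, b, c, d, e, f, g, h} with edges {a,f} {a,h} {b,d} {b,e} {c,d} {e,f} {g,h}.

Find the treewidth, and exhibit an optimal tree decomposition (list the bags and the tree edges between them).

Each bag holds 2 vertices, so the decomposition has width 1, which upper-bounds the treewidth. Any graph with an edge has treewidth ≥ 1, and G has the edge c–d. Combining the bounds, tw(G) = 1.

Treewidth 1.
Bags: B1 = {c, d}  B2 = {b, d}  B3 = {b, e}  B4 = {e, f}  B5 = {a, f}  B6 = {a, h}  B7 = {g, h}
Tree: B1–B2, B2–B3, B3–B4, B4–B5, B5–B6, B6–B7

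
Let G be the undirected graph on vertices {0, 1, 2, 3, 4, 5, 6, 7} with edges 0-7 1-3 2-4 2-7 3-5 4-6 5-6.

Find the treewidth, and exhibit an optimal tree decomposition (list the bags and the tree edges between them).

Treewidth 1.
Bags: B1 = {0, 7}  B2 = {2, 7}  B3 = {2, 4}  B4 = {4, 6}  B5 = {5, 6}  B6 = {3, 5}  B7 = {1, 3}
Tree: B1–B2, B2–B3, B3–B4, B4–B5, B5–B6, B6–B7

Each bag holds 2 vertices, so the decomposition has width 1, which upper-bounds the treewidth. Since G has at least one edge (e.g. 0–7), it is not an edgeless graph, so tw(G) ≥ 1. The upper and lower bounds meet at 1, so that is the treewidth.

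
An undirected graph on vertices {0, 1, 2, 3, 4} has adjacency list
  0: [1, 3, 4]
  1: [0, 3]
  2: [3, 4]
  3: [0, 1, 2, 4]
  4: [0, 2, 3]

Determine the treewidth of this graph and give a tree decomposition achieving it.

Treewidth 2.
Bags: B1 = {0, 3, 4}  B2 = {2, 3, 4}  B3 = {0, 1, 3}
Tree: B1–B2, B1–B3

The largest bag has 3 vertices, giving width 2; this decomposition certifies tw(G) ≤ 2. On the other hand G contains the 3-clique {0, 1, 3}. A clique must lie in a single bag of any decomposition, so no decomposition can have width below 2. Hence tw(G) = 2 exactly.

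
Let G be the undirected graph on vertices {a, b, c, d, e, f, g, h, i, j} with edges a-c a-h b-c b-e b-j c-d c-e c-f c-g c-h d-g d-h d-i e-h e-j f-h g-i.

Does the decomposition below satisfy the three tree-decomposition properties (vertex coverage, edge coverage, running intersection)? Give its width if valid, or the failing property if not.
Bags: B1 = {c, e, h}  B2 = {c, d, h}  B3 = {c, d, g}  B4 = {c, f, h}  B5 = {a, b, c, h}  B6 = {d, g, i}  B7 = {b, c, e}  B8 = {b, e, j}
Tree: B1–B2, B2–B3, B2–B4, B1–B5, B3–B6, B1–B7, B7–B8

A tree decomposition must satisfy three properties: every vertex lies in some bag; for every edge, both endpoints lie together in some bag; and for every vertex, the bags containing it form a connected subtree. Here bags containing vertex b are not connected in the tree, so the decomposition is invalid.

No — bags containing vertex b are not connected in the tree.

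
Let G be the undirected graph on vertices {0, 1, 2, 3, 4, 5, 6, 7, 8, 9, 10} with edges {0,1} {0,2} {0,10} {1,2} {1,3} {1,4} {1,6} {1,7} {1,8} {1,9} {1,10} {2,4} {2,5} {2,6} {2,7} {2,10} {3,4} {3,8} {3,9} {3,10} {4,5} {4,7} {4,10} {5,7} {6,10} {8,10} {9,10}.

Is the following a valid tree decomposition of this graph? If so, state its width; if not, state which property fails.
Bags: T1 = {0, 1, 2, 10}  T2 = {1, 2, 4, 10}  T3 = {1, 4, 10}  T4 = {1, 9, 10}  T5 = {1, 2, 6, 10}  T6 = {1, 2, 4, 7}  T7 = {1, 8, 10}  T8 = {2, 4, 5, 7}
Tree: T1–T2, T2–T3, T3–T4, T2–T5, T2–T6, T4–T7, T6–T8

A tree decomposition must satisfy three properties: every vertex lies in some bag; for every edge, both endpoints lie together in some bag; and for every vertex, the bags containing it form a connected subtree. Here vertex 3 appears in no bag, so the decomposition is invalid.

No — vertex 3 appears in no bag.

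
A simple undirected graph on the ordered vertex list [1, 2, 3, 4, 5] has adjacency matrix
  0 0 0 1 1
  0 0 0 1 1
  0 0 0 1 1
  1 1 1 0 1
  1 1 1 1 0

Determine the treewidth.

2

A width-2 tree decomposition is:
Bags: B1 = {3, 4, 5}  B2 = {1, 4, 5}  B3 = {2, 4, 5}
Tree: B1–B2, B1–B3
Every bag has size at most 3, so the width is 3 − 1 = 2 and tw(G) ≤ 2. Conversely, {1, 4, 5} is a clique of size 3, and the vertices of any clique must share a bag in every tree decomposition; so some bag has ≥ 3 vertices and tw(G) ≥ 2. Therefore the treewidth is 2.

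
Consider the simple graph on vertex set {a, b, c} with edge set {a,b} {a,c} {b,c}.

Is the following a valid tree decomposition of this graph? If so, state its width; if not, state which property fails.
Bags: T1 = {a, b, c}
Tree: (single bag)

Yes; width 2.

Vertex coverage: the bags together contain {a, b, c}, the full vertex set. Edge coverage: each edge of G has both endpoints in at least one bag. Running intersection: for every vertex, the bags containing it form a connected subtree. All three properties hold, so this is a valid tree decomposition of width max|bag| − 1 = 2, and hence tw(G) ≤ 2.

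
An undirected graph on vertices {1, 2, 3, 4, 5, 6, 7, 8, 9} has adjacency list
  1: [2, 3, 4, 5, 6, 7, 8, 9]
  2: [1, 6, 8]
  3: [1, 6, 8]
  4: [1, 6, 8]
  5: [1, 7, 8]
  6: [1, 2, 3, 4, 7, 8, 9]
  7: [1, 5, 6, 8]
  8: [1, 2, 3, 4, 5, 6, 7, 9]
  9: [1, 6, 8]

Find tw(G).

A width-3 tree decomposition is:
Bags: B1 = {1, 4, 6, 8}  B2 = {1, 6, 7, 8}  B3 = {1, 2, 6, 8}  B4 = {1, 6, 8, 9}  B5 = {1, 3, 6, 8}  B6 = {1, 5, 7, 8}
Tree: B1–B2, B2–B3, B2–B4, B3–B5, B2–B6
Each bag holds 4 vertices, so the decomposition has width 3, which upper-bounds the treewidth. For the lower bound, the 4 vertices {1, 5, 7, 8} are pairwise adjacent, and any tree decomposition puts a clique entirely inside one bag — forcing width ≥ 3. Combining the bounds, tw(G) = 3.

3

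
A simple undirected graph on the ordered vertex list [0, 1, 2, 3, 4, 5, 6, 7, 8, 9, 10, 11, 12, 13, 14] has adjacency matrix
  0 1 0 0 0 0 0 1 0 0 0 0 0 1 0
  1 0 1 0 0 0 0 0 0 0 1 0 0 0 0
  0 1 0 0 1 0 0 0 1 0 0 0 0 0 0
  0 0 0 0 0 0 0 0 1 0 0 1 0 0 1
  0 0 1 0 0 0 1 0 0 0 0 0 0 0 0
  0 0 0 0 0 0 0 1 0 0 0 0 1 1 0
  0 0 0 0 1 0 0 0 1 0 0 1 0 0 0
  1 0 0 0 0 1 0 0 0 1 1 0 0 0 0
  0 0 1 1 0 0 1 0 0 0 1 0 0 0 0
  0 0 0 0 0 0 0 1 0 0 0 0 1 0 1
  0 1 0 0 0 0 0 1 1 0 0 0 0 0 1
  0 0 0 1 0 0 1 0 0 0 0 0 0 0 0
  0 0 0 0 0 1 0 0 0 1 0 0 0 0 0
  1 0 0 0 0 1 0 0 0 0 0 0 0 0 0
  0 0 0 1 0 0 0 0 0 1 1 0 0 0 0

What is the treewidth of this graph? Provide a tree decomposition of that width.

Treewidth 3.
One optimal decomposition is:
Bags: B1 = {5, 9, 12, 13}  B2 = {5, 7, 9, 13}  B3 = {0, 7, 9, 13}  B4 = {0, 7, 9, 14}  B5 = {0, 7, 10, 14}  B6 = {0, 1, 10, 14}  B7 = {1, 3, 10, 14}  B8 = {1, 3, 8, 10}  B9 = {1, 2, 3, 8}  B10 = {2, 3, 8, 11}  B11 = {2, 6, 8, 11}  B12 = {2, 4, 6, 11}
Tree: B1–B2, B2–B3, B3–B4, B4–B5, B5–B6, B6–B7, B7–B8, B8–B9, B9–B10, B10–B11, B11–B12

The largest bag has 4 vertices, giving width 3; this decomposition certifies tw(G) ≤ 3. For the lower bound: the 4 vertex sets {5,12,13}, {9}, {7}, {0,1,10,14} are disjoint, each induces a connected subgraph, and every pair is joined by at least one edge of G. Contracting each set to a single vertex therefore yields K_{4} as a minor, and since treewidth is minor-monotone, tw(G) ≥ tw(K_{4}) = 3. Combining the bounds, tw(G) = 3.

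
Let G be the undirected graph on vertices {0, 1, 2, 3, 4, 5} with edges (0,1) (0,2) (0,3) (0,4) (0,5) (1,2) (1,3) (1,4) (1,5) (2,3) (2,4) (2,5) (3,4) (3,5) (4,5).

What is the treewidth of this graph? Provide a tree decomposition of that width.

With just one bag of size 6, the width is 6 − 1 = 5, so tw(G) ≤ 5. On the other hand G contains the 6-clique {0, 1, 2, 3, 4, 5}. A clique must lie in a single bag of any decomposition, so no decomposition can have width below 5. Hence tw(G) = 5 exactly.

Treewidth 5.
One optimal decomposition is:
Bags: B1 = {0, 1, 2, 3, 4, 5}
Tree: (single bag)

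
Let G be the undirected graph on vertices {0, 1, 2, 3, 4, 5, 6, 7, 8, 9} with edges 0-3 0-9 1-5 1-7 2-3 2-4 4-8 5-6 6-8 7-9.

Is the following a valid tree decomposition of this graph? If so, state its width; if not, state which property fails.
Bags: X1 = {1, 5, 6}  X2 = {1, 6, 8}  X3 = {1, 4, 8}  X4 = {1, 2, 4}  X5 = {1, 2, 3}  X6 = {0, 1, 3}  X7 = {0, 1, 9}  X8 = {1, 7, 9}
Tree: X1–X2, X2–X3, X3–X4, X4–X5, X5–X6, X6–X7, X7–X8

Every vertex of G appears in some bag (union = {0, 1, 2, 3, 4, 5, 6, 7, 8, 9}); every edge is covered by a bag; and for each vertex v the set of bags containing v is connected in the bag tree. The decomposition is therefore valid. The largest bag has 3 vertices, so the width is 2.

Yes; width 2.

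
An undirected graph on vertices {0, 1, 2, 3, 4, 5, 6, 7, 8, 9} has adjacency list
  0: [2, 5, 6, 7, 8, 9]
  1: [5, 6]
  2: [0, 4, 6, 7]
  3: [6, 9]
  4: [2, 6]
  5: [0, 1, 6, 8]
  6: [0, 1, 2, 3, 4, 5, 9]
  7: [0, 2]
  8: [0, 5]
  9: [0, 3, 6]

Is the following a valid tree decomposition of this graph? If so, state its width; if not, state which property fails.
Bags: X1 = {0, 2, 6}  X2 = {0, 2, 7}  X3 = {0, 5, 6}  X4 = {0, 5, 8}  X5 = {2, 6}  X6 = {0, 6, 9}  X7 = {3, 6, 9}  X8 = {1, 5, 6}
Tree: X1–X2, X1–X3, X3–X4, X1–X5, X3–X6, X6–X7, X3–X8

No — vertex 4 appears in no bag.

A tree decomposition must satisfy three properties: every vertex lies in some bag; for every edge, both endpoints lie together in some bag; and for every vertex, the bags containing it form a connected subtree. Here vertex 4 appears in no bag, so the decomposition is invalid.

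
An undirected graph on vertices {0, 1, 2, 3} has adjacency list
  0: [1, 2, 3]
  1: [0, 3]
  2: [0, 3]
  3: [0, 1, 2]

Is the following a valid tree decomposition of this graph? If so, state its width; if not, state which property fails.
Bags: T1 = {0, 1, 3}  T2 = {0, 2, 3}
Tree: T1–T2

Checking the three conditions: (i) the bags cover all of {0, 1, 2, 3}; (ii) for each edge, some bag contains both endpoints; (iii) the bags containing any fixed vertex form a subtree. All hold, so the decomposition is valid with width 3 − 1 = 2.

Yes; width 2.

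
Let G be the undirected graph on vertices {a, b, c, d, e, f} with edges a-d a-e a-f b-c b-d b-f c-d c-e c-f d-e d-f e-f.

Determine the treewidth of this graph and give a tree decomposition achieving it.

Treewidth 3.
One such decomposition:
Bags: B1 = {b, c, d, f}  B2 = {c, d, e, f}  B3 = {a, d, e, f}
Tree: B1–B2, B2–B3

Every bag has size at most 4, so the width is 4 − 1 = 3 and tw(G) ≤ 3. Conversely, {c, d, e, f} is a clique of size 4, and the vertices of any clique must share a bag in every tree decomposition; so some bag has ≥ 4 vertices and tw(G) ≥ 3. Hence tw(G) = 3 exactly.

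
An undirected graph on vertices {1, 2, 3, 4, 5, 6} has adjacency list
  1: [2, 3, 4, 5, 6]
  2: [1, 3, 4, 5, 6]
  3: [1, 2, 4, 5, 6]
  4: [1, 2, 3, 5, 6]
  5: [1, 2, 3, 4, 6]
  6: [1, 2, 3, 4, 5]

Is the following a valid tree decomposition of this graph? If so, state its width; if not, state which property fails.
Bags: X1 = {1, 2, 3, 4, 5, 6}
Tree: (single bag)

Vertex coverage: the bags together contain {1, 2, 3, 4, 5, 6}, the full vertex set. Edge coverage: each edge of G has both endpoints in at least one bag. Running intersection: for every vertex, the bags containing it form a connected subtree. All three properties hold, so this is a valid tree decomposition of width max|bag| − 1 = 5, and hence tw(G) ≤ 5.

Yes; width 5.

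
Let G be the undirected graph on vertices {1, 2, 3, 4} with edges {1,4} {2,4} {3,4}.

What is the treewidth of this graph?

1

A width-1 tree decomposition is:
Bags: B1 = {2, 4}  B2 = {1, 4}  B3 = {3, 4}
Tree: B1–B2, B2–B3
Each bag holds 2 vertices, so the decomposition has width 1, which upper-bounds the treewidth. G has an edge, so its treewidth is at least 1. Combining the bounds, tw(G) = 1.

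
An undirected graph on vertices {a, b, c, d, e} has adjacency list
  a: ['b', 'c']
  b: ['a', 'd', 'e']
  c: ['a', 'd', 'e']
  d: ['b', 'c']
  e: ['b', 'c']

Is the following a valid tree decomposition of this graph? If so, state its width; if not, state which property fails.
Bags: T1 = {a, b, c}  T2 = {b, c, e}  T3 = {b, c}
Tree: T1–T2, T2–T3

A tree decomposition must satisfy three properties: every vertex lies in some bag; for every edge, both endpoints lie together in some bag; and for every vertex, the bags containing it form a connected subtree. Here vertex d appears in no bag, so the decomposition is invalid.

No — vertex d appears in no bag.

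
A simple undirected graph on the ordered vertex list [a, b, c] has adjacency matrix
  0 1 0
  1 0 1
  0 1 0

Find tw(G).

A width-1 tree decomposition is:
Bags: B1 = {a, b}  B2 = {b, c}
Tree: B1–B2
The largest bag has 2 vertices, giving width 1; this decomposition certifies tw(G) ≤ 1. G has an edge, so its treewidth is at least 1. The upper and lower bounds meet at 1, so that is the treewidth.

1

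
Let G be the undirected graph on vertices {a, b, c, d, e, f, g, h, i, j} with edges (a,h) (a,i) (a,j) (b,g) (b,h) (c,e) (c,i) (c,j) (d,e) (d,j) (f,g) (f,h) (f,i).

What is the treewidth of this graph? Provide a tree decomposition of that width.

Every bag has size at most 3, so the width is 3 − 1 = 2 and tw(G) ≤ 2. The edges e–d–j–c–e form a cycle, so G is not a tree and its treewidth is at least 2. Combining the bounds, tw(G) = 2.

Treewidth 2.
One such decomposition:
Bags: B1 = {c, d, e}  B2 = {c, d, j}  B3 = {c, i, j}  B4 = {a, i, j}  B5 = {a, f, i}  B6 = {a, f, h}  B7 = {f, g, h}  B8 = {b, g, h}
Tree: B1–B2, B2–B3, B3–B4, B4–B5, B5–B6, B6–B7, B7–B8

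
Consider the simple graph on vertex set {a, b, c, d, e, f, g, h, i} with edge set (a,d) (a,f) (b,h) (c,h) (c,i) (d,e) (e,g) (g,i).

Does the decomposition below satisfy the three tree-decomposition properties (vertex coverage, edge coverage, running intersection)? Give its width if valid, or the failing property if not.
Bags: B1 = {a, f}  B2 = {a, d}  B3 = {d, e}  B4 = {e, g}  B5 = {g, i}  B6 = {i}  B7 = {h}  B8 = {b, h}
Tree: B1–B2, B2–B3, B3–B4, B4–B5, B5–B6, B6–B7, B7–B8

No — vertex c appears in no bag.

A tree decomposition must satisfy three properties: every vertex lies in some bag; for every edge, both endpoints lie together in some bag; and for every vertex, the bags containing it form a connected subtree. Here vertex c appears in no bag, so the decomposition is invalid.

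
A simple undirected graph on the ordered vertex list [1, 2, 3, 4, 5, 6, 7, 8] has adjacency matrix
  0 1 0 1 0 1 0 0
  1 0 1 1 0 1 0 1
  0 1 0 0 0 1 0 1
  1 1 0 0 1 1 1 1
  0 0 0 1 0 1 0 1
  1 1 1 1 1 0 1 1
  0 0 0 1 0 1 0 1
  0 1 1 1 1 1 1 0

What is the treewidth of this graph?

3

A width-3 tree decomposition is:
Bags: B1 = {2, 4, 6, 8}  B2 = {2, 3, 6, 8}  B3 = {4, 6, 7, 8}  B4 = {1, 2, 4, 6}  B5 = {4, 5, 6, 8}
Tree: B1–B2, B1–B3, B1–B4, B3–B5
Every bag has size at most 4, so the width is 4 − 1 = 3 and tw(G) ≤ 3. On the other hand G contains the 4-clique {2, 3, 6, 8}. A clique must lie in a single bag of any decomposition, so no decomposition can have width below 3. Combining the bounds, tw(G) = 3.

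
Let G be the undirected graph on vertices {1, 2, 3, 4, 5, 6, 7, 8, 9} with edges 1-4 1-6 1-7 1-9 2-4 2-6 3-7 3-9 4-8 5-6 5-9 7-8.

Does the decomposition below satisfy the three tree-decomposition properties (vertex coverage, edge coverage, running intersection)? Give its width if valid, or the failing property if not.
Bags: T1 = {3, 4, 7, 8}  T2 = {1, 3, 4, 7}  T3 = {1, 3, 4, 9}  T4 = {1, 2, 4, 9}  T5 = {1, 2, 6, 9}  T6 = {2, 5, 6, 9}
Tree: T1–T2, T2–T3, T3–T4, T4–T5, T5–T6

Yes; width 3.

Every vertex of G appears in some bag (union = {1, 2, 3, 4, 5, 6, 7, 8, 9}); every edge is covered by a bag; and for each vertex v the set of bags containing v is connected in the bag tree. The decomposition is therefore valid. The largest bag has 4 vertices, so the width is 3.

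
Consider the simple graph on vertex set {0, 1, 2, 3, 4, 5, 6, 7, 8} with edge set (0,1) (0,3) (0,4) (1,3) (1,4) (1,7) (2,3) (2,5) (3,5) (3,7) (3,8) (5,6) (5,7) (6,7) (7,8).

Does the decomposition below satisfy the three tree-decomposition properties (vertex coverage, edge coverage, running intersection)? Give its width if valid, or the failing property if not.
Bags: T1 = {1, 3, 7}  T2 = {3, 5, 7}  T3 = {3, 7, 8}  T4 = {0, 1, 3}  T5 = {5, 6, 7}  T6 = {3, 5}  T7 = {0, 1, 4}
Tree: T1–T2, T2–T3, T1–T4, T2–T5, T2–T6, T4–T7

No — vertex 2 appears in no bag.

A tree decomposition must satisfy three properties: every vertex lies in some bag; for every edge, both endpoints lie together in some bag; and for every vertex, the bags containing it form a connected subtree. Here vertex 2 appears in no bag, so the decomposition is invalid.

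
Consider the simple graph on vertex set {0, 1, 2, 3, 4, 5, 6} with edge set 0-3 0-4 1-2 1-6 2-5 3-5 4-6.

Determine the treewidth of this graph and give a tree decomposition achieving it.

Every bag has size at most 3, so the width is 3 − 1 = 2 and tw(G) ≤ 2. For the lower bound, G contains the cycle 0–3–5–2–1–6–4–0, so G is not a forest; only forests have treewidth ≤ 1, hence tw(G) ≥ 2. Hence tw(G) = 2 exactly.

Treewidth 2.
One optimal decomposition is:
Bags: B1 = {0, 3, 5}  B2 = {0, 2, 5}  B3 = {0, 1, 2}  B4 = {0, 1, 6}  B5 = {0, 4, 6}
Tree: B1–B2, B2–B3, B3–B4, B4–B5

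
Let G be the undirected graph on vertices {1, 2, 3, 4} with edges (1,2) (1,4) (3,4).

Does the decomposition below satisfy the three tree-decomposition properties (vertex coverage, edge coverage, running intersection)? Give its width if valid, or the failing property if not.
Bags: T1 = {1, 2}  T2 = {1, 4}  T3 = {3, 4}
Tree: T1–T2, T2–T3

Yes; width 1.

Every vertex of G appears in some bag (union = {1, 2, 3, 4}); every edge is covered by a bag; and for each vertex v the set of bags containing v is connected in the bag tree. The decomposition is therefore valid. The largest bag has 2 vertices, so the width is 1.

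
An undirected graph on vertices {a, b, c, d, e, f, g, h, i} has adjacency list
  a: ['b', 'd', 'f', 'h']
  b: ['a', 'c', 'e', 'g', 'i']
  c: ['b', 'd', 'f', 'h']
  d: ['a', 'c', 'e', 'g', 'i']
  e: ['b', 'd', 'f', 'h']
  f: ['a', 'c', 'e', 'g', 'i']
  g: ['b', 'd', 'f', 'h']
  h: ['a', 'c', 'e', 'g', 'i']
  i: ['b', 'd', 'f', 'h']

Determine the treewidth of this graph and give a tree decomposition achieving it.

Each bag holds 5 vertices, so the decomposition has width 4, which upper-bounds the treewidth. For the lower bound: the 5 vertex sets {c,d}, {a,b}, {e,f}, {h}, {g} are disjoint, each induces a connected subgraph, and every pair is joined by at least one edge of G. Contracting each set to a single vertex therefore yields K_{5} as a minor, and since treewidth is minor-monotone, tw(G) ≥ tw(K_{5}) = 4. Hence tw(G) = 4 exactly.

Treewidth 4.
One such decomposition:
Bags: B1 = {b, c, d, f, h}  B2 = {a, b, d, f, h}  B3 = {b, d, e, f, h}  B4 = {b, d, f, g, h}  B5 = {b, d, f, h, i}
Tree: B1–B2, B2–B3, B3–B4, B4–B5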